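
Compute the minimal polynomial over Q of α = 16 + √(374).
m_α(x) = x^2 - 32x - 118

From α - 16 = √(374), squaring gives (α - 16)^2 = 374, i.e. α^2 - 32α + 256 = 374, so α^2 - 32α - 118 = 0. The discriminant of x^2 - 32x - 118 is (-32)^2 - 4·(-118) = 1024 + 472 = 1496, and 4·(374) is not a perfect square in Q since 374 is squarefree and ≠ 1. Hence x^2 - 32x - 118 is irreducible over Q and is the minimal polynomial of α.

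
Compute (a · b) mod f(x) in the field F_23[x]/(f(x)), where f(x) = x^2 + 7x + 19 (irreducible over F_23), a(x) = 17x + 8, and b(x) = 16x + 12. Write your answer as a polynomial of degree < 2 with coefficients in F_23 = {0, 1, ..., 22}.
a · b ≡ 15x + 11 (mod f(x))

Multiply in F_23[x]: a(x)·b(x) = (17x + 8)·(16x + 12) = 19x^2 + 10x + 4. This has degree ≥ 2, so divide by f(x) over F_23: 19x^2 + 10x + 4 = (19)·(x^2 + 7x + 19) + (15x + 11). Hence a·b ≡ 15x + 11 (mod f). (F_23[x]/(f) is a field with 23^2 = 529 elements since f is irreducible of degree 2.)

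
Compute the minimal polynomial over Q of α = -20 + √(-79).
m_α(x) = x^2 + 40x + 479

From α + 20 = √(-79), squaring gives (α + 20)^2 = -79, i.e. α^2 + 40α + 400 = -79, so α^2 + 40α + 479 = 0. The discriminant of x^2 + 40x + 479 is (40)^2 - 4·(479) = 1600 - 1916 = -316, and 4·(-79) is not a perfect square in Q since -79 is squarefree and ≠ 1. Hence x^2 + 40x + 479 is irreducible over Q and is the minimal polynomial of α.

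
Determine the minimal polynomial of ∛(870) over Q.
m_α(x) = x^3 - 870

α satisfies α^3 = 870, so x^3 - 870 annihilates α. By the rational root test, a rational root p/q (in lowest terms) of x^3 - 870 would satisfy p^3 = 870 q^3, forcing q = 1 and p^3 = 870; but 870 is not a perfect cube, contradiction. A monic cubic over Q with no rational root is irreducible (any nontrivial factorization would include a linear factor). Hence x^3 - 870 is the minimal polynomial of α, and in particular [Q(α):Q] = 3.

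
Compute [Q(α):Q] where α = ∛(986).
[Q(α):Q] = 3

The minimal polynomial of α is x^3 - 986, irreducible over Q since 986 is not a perfect cube (so x^3 - 986 has no rational root). Hence [Q(α):Q] = deg(m_α) = 3.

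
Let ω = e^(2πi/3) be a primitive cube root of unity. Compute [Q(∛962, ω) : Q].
[Q(∛962, ω) : Q] = 6

[Q(∛962):Q] = 3 (min poly x^3 - 962, irreducible since 962 is not a perfect cube). [Q(ω):Q] = 2 (min poly x^2 + x + 1). Since Q(∛962) ⊂ R and ω ∉ R, we have ω ∉ Q(∛962), so x^2 + x + 1 remains irreducible over Q(∛962) and [Q(∛962, ω) : Q(∛962)] = 2. By the tower law, [Q(∛962, ω) : Q] = 3 · 2 = 6. (In fact Q(∛962, ω) is the splitting field of x^3 - 962 over Q.)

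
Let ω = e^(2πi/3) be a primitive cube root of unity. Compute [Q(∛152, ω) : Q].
[Q(∛152, ω) : Q] = 6

[Q(∛152):Q] = 3 (min poly x^3 - 152, irreducible since 152 is not a perfect cube). [Q(ω):Q] = 2 (min poly x^2 + x + 1). Since Q(∛152) ⊂ R and ω ∉ R, we have ω ∉ Q(∛152), so x^2 + x + 1 remains irreducible over Q(∛152) and [Q(∛152, ω) : Q(∛152)] = 2. By the tower law, [Q(∛152, ω) : Q] = 3 · 2 = 6. (In fact Q(∛152, ω) is the splitting field of x^3 - 152 over Q.)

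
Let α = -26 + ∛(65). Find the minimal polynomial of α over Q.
m_α(x) = x^3 + 78x^2 + 2028x + 17511

Set β = α + 26 = ∛(65), so β^3 = 65. Then (α + 26)^3 - 65 = 0, i.e. α is a root of g(x) = (x + 26)^3 - 65 = x^3 + 78x^2 + 2028x + 17511. Since g(x) = h(x + 26) where h(x) = x^3 - 65, and h is irreducible over Q (because 65 is not a perfect cube, so h has no rational root, and a monic cubic with no rational root is irreducible), g is also irreducible (irreducibility is preserved under the substitution x → x + 26). Hence m_α(x) = x^3 + 78x^2 + 2028x + 17511.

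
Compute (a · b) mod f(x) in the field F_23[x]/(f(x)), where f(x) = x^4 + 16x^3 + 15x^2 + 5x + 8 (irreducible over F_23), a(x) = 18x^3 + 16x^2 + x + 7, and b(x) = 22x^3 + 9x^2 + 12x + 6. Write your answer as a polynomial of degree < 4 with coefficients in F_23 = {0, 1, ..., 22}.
a · b ≡ x^3 + 19x^2 + 18x + 8 (mod f(x))

Multiply in F_23[x]: a(x)·b(x) = (18x^3 + 16x^2 + x + 7)·(22x^3 + 9x^2 + 12x + 6) = 5x^6 + 8x^5 + 14x^4 + 3x^3 + 10x^2 + 21x + 19. This has degree ≥ 4, so divide by f(x) over F_23: 5x^6 + 8x^5 + 14x^4 + 3x^3 + 10x^2 + 21x + 19 = (5x^2 + 20x + 10)·(x^4 + 16x^3 + 15x^2 + 5x + 8) + (x^3 + 19x^2 + 18x + 8). Hence a·b ≡ x^3 + 19x^2 + 18x + 8 (mod f). (F_23[x]/(f) is a field with 23^4 = 279841 elements since f is irreducible of degree 4.)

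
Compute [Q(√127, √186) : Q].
[Q(√127, √186) : Q] = 4

[Q(√127):Q] = 2 (min poly x^2 - 127, irreducible since 127 is squarefree > 1). For the top step, suppose √186 ∈ Q(√127), say √186 = c + d√127 with c, d ∈ Q. Squaring: 186 = c^2 + 127d^2 + 2cd√127. Since √127 ∉ Q this forces 2cd = 0. If d = 0 then √186 = c ∈ Q, contradicting 186 squarefree > 1. If c = 0 then 186 = 127d^2, so 127·186 = (127d)^2 is a perfect square in Q — but 127·186 = 23622 is not a perfect square (since 127 and 186 are distinct squarefree integers). Contradiction. Hence √186 ∉ Q(√127), so x^2 - 186 stays irreducible over Q(√127) and [Q(√127, √186) : Q(√127)] = 2. By the tower law, [Q(√127, √186) : Q] = 2 · 2 = 4.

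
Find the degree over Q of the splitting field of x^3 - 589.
[K : Q] = 6

The roots of x^3 - 589 are ∛589, ω∛589, ω^2∛589 where ω = e^(2πi/3) is a primitive cube root of unity, so K = Q(∛589, ω). Now [Q(∛589):Q] = 3 (since 589 is not a perfect cube, x^3 - 589 is irreducible) and [Q(ω):Q] = 2. Both 2 and 3 divide [K:Q], and [K:Q] ≤ 3·2 = 6, so [K:Q] = 6. (Equivalently: Q(∛589) ⊂ R but ω ∉ R, so [K : Q(∛589)] = 2.)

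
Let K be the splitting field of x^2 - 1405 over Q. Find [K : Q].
[K : Q] = 2

f(x) = x^2 - 1405 factors as (x - √1405)(x + √1405). The splitting field is K = Q(√1405). Since 1405 is squarefree and > 1, it is not a perfect square, so x^2 - 1405 is irreducible over Q and [Q(√1405) : Q] = 2. Hence [K : Q] = 2.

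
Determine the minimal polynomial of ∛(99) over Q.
m_α(x) = x^3 - 99

α satisfies α^3 = 99, so x^3 - 99 annihilates α. By the rational root test, a rational root p/q (in lowest terms) of x^3 - 99 would satisfy p^3 = 99 q^3, forcing q = 1 and p^3 = 99; but 99 is not a perfect cube, contradiction. A monic cubic over Q with no rational root is irreducible (any nontrivial factorization would include a linear factor). Hence x^3 - 99 is the minimal polynomial of α, and in particular [Q(α):Q] = 3.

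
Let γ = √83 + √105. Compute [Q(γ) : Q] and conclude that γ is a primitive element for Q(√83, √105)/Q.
[Q(γ) : Q] = 4 (equivalently, Q(γ) = Q(√83, √105))

Obviously Q(γ) ⊆ Q(√83, √105), and [Q(√83, √105):Q] = 4 (since 83, 105 are distinct squarefree integers > 1 with 8715 not a perfect square). To show equality we compute the minimal polynomial of γ. From γ = √83 + √105: γ^2 = 83 + 2√(8715) + 105 = 188 + 2√(8715), so γ^2 - 188 = 2√(8715); squaring, (γ^2 - 188)^2 = 4·8715, i.e. γ^4 - 376γ^2 + 35344 - 34860 = 0, i.e. γ^4 - 376γ^2 + 484 = 0. So γ is a root of x^4 - 376x^2 + 484. This polynomial is irreducible over Q: it has no rational root (each ±√83 ± √105 is irrational), and any factorization into two quadratics over Q would force √(8715) ∈ Q (pairing opposite roots) or √83, √105 ∈ Q (other pairings), all impossible. Hence [Q(γ):Q] = 4 = [Q(√83, √105):Q], so Q(γ) = Q(√83, √105).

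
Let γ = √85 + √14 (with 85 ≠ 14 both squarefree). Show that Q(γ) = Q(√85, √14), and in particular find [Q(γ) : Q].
[Q(γ) : Q] = 4 (equivalently, Q(γ) = Q(√85, √14))

Obviously Q(γ) ⊆ Q(√85, √14), and [Q(√85, √14):Q] = 4 (since 85, 14 are distinct squarefree integers > 1 with 1190 not a perfect square). To show equality we compute the minimal polynomial of γ. From γ = √85 + √14: γ^2 = 85 + 2√(1190) + 14 = 99 + 2√(1190), so γ^2 - 99 = 2√(1190); squaring, (γ^2 - 99)^2 = 4·1190, i.e. γ^4 - 198γ^2 + 9801 - 4760 = 0, i.e. γ^4 - 198γ^2 + 5041 = 0. So γ is a root of x^4 - 198x^2 + 5041. This polynomial is irreducible over Q: it has no rational root (each ±√85 ± √14 is irrational), and any factorization into two quadratics over Q would force √(1190) ∈ Q (pairing opposite roots) or √85, √14 ∈ Q (other pairings), all impossible. Hence [Q(γ):Q] = 4 = [Q(√85, √14):Q], so Q(γ) = Q(√85, √14).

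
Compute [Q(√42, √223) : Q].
[Q(√42, √223) : Q] = 4

[Q(√42):Q] = 2 (min poly x^2 - 42, irreducible since 42 is squarefree > 1). For the top step, suppose √223 ∈ Q(√42), say √223 = c + d√42 with c, d ∈ Q. Squaring: 223 = c^2 + 42d^2 + 2cd√42. Since √42 ∉ Q this forces 2cd = 0. If d = 0 then √223 = c ∈ Q, contradicting 223 squarefree > 1. If c = 0 then 223 = 42d^2, so 42·223 = (42d)^2 is a perfect square in Q — but 42·223 = 9366 is not a perfect square (since 42 and 223 are distinct squarefree integers). Contradiction. Hence √223 ∉ Q(√42), so x^2 - 223 stays irreducible over Q(√42) and [Q(√42, √223) : Q(√42)] = 2. By the tower law, [Q(√42, √223) : Q] = 2 · 2 = 4.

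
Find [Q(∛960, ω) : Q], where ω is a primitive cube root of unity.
[Q(∛960, ω) : Q] = 6

[Q(∛960):Q] = 3 (min poly x^3 - 960, irreducible since 960 is not a perfect cube). [Q(ω):Q] = 2 (min poly x^2 + x + 1). Since Q(∛960) ⊂ R and ω ∉ R, we have ω ∉ Q(∛960), so x^2 + x + 1 remains irreducible over Q(∛960) and [Q(∛960, ω) : Q(∛960)] = 2. By the tower law, [Q(∛960, ω) : Q] = 3 · 2 = 6. (In fact Q(∛960, ω) is the splitting field of x^3 - 960 over Q.)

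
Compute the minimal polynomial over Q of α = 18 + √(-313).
m_α(x) = x^2 - 36x + 637

From α - 18 = √(-313), squaring gives (α - 18)^2 = -313, i.e. α^2 - 36α + 324 = -313, so α^2 - 36α + 637 = 0. The discriminant of x^2 - 36x + 637 is (-36)^2 - 4·(637) = 1296 - 2548 = -1252, and 4·(-313) is not a perfect square in Q since -313 is squarefree and ≠ 1. Hence x^2 - 36x + 637 is irreducible over Q and is the minimal polynomial of α.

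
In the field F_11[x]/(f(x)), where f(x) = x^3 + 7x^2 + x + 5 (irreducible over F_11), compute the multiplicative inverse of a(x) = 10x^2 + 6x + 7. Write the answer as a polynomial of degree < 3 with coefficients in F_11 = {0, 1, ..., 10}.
a(x)^(-1) ≡ 4x^2 + 9 (mod f(x))

Since f is irreducible over F_11, F_11[x]/(f) is a field and a(x) ≠ 0 has an inverse. Apply the extended Euclidean algorithm to f(x) and a(x) in F_11[x]: f(x) = (10x + 9)·a(x) + (9x + 8);  a(x) = (6x + 10)·(9x + 8) + (4). The last nonzero remainder is the constant 4 = gcd(f, a) in F_11. Back-substituting through the division chain expresses 4 = s(x)·a(x) + t(x)·f(x) with s(x) ≡ 5x^2 + 3 (mod f), so (5x^2 + 3)·a(x) ≡ 4 (mod f). Multiplying by 4^(-1) ≡ 3 in F_11 gives a(x)^(-1) ≡ 3·(5x^2 + 3) ≡ 4x^2 + 9 (mod f). Check: (10x^2 + 6x + 7)·(4x^2 + 9) = 7x^4 + 2x^3 + 8x^2 + 10x + 8 ≡ 1 (mod x^3 + 7x^2 + x + 5).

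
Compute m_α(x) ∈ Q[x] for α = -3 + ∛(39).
m_α(x) = x^3 + 9x^2 + 27x - 12

Set β = α + 3 = ∛(39), so β^3 = 39. Then (α + 3)^3 - 39 = 0, i.e. α is a root of g(x) = (x + 3)^3 - 39 = x^3 + 9x^2 + 27x - 12. Since g(x) = h(x + 3) where h(x) = x^3 - 39, and h is irreducible over Q (because 39 is not a perfect cube, so h has no rational root, and a monic cubic with no rational root is irreducible), g is also irreducible (irreducibility is preserved under the substitution x → x + 3). Hence m_α(x) = x^3 + 9x^2 + 27x - 12.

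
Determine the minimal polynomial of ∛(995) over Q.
m_α(x) = x^3 - 995

α satisfies α^3 = 995, so x^3 - 995 annihilates α. By the rational root test, a rational root p/q (in lowest terms) of x^3 - 995 would satisfy p^3 = 995 q^3, forcing q = 1 and p^3 = 995; but 995 is not a perfect cube, contradiction. A monic cubic over Q with no rational root is irreducible (any nontrivial factorization would include a linear factor). Hence x^3 - 995 is the minimal polynomial of α, and in particular [Q(α):Q] = 3.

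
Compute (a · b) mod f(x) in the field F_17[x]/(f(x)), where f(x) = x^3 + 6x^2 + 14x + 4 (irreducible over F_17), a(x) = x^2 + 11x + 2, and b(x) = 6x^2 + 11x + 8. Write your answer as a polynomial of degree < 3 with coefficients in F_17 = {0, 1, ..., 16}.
a · b ≡ 15x^2 + 5x + 5 (mod f(x))

Multiply in F_17[x]: a(x)·b(x) = (x^2 + 11x + 2)·(6x^2 + 11x + 8) = 6x^4 + 9x^3 + 5x^2 + 8x + 16. This has degree ≥ 3, so divide by f(x) over F_17: 6x^4 + 9x^3 + 5x^2 + 8x + 16 = (6x + 7)·(x^3 + 6x^2 + 14x + 4) + (15x^2 + 5x + 5). Hence a·b ≡ 15x^2 + 5x + 5 (mod f). (F_17[x]/(f) is a field with 17^3 = 4913 elements since f is irreducible of degree 3.)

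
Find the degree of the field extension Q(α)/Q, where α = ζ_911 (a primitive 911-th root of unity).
[Q(α):Q] = 910

The minimal polynomial of ζ_911 over Q is the 911-th cyclotomic polynomial Φ_911(x), which is irreducible over Q and has degree φ(911) = 910. Hence [Q(α):Q] = φ(911) = 910.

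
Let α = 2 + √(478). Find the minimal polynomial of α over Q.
m_α(x) = x^2 - 4x - 474

From α - 2 = √(478), squaring gives (α - 2)^2 = 478, i.e. α^2 - 4α + 4 = 478, so α^2 - 4α - 474 = 0. The discriminant of x^2 - 4x - 474 is (-4)^2 - 4·(-474) = 16 + 1896 = 1912, and 4·(478) is not a perfect square in Q since 478 is squarefree and ≠ 1. Hence x^2 - 4x - 474 is irreducible over Q and is the minimal polynomial of α.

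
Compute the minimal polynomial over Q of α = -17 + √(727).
m_α(x) = x^2 + 34x - 438

From α + 17 = √(727), squaring gives (α + 17)^2 = 727, i.e. α^2 + 34α + 289 = 727, so α^2 + 34α - 438 = 0. The discriminant of x^2 + 34x - 438 is (34)^2 - 4·(-438) = 1156 + 1752 = 2908, and 4·(727) is not a perfect square in Q since 727 is squarefree and ≠ 1. Hence x^2 + 34x - 438 is irreducible over Q and is the minimal polynomial of α.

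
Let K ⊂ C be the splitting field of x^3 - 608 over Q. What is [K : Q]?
[K : Q] = 6

The roots of x^3 - 608 are ∛608, ω∛608, ω^2∛608 where ω = e^(2πi/3) is a primitive cube root of unity, so K = Q(∛608, ω). Now [Q(∛608):Q] = 3 (since 608 is not a perfect cube, x^3 - 608 is irreducible) and [Q(ω):Q] = 2. Both 2 and 3 divide [K:Q], and [K:Q] ≤ 3·2 = 6, so [K:Q] = 6. (Equivalently: Q(∛608) ⊂ R but ω ∉ R, so [K : Q(∛608)] = 2.)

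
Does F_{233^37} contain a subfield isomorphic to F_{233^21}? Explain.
No: F_{233^21} is not a subfield of F_{233^37}

F_{p^m} embeds in F_{p^n} iff m | n. Here 21 ∤ 37 (since 37 = 1·21 + 16 with remainder 16 ≠ 0), so F_{233^21} is not a subfield of F_{233^37}. Equivalently: if it were, the tower law would give 21 = [F_{233^21}:F_233] dividing [F_{233^37}:F_233] = 37, contradiction.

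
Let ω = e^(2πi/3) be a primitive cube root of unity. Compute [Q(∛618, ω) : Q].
[Q(∛618, ω) : Q] = 6

[Q(∛618):Q] = 3 (min poly x^3 - 618, irreducible since 618 is not a perfect cube). [Q(ω):Q] = 2 (min poly x^2 + x + 1). Since Q(∛618) ⊂ R and ω ∉ R, we have ω ∉ Q(∛618), so x^2 + x + 1 remains irreducible over Q(∛618) and [Q(∛618, ω) : Q(∛618)] = 2. By the tower law, [Q(∛618, ω) : Q] = 3 · 2 = 6. (In fact Q(∛618, ω) is the splitting field of x^3 - 618 over Q.)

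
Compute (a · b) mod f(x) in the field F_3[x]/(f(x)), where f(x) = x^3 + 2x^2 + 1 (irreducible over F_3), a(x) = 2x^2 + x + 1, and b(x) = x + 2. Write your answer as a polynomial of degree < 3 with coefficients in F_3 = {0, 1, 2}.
a · b ≡ x^2 (mod f(x))

Multiply in F_3[x]: a(x)·b(x) = (2x^2 + x + 1)·(x + 2) = 2x^3 + 2x^2 + 2. This has degree ≥ 3, so divide by f(x) over F_3: 2x^3 + 2x^2 + 2 = (2)·(x^3 + 2x^2 + 1) + (x^2). Hence a·b ≡ x^2 (mod f). (F_3[x]/(f) is a field with 3^3 = 27 elements since f is irreducible of degree 3.)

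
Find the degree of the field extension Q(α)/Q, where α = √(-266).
[Q(α):Q] = 2

[Q(α):Q] equals the degree of the minimal polynomial of α. Here α^2 = -266 and x^2 + 266 is irreducible (d = -266 is squarefree, ≠ 1, hence not a square), so deg(m_α) = 2. Thus [Q(α):Q] = 2.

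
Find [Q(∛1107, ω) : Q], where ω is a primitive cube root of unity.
[Q(∛1107, ω) : Q] = 6

[Q(∛1107):Q] = 3 (min poly x^3 - 1107, irreducible since 1107 is not a perfect cube). [Q(ω):Q] = 2 (min poly x^2 + x + 1). Since Q(∛1107) ⊂ R and ω ∉ R, we have ω ∉ Q(∛1107), so x^2 + x + 1 remains irreducible over Q(∛1107) and [Q(∛1107, ω) : Q(∛1107)] = 2. By the tower law, [Q(∛1107, ω) : Q] = 3 · 2 = 6. (In fact Q(∛1107, ω) is the splitting field of x^3 - 1107 over Q.)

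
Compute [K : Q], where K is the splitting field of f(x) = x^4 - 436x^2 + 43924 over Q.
[K : Q] = 4

Solving the quadratic in x^2: x^2 = (436 ± √(436^2 - 4·43924))/2 = (436 ± √14400)/2 = (436 ± 120)/2, giving x^2 = 278 or x^2 = 158. So f(x) = (x^2 - 278)(x^2 - 158) and the roots of f are ±√278, ±√158. Hence the splitting field is K = Q(√278, √158). Since 278 and 158 are distinct squarefree integers > 1, their product 43924 is not a perfect square, so √158 ∉ Q(√278). By the tower law [K:Q] = [Q(√278,√158):Q(√278)] · [Q(√278):Q] = 2 · 2 = 4.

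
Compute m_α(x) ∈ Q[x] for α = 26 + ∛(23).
m_α(x) = x^3 - 78x^2 + 2028x - 17599

Set β = α - 26 = ∛(23), so β^3 = 23. Then (α - 26)^3 - 23 = 0, i.e. α is a root of g(x) = (x - 26)^3 - 23 = x^3 - 78x^2 + 2028x - 17599. Since g(x) = h(x - 26) where h(x) = x^3 - 23, and h is irreducible over Q (because 23 is not a perfect cube, so h has no rational root, and a monic cubic with no rational root is irreducible), g is also irreducible (irreducibility is preserved under the substitution x → x - 26). Hence m_α(x) = x^3 - 78x^2 + 2028x - 17599.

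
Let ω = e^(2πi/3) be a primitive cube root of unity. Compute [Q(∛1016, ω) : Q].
[Q(∛1016, ω) : Q] = 6

[Q(∛1016):Q] = 3 (min poly x^3 - 1016, irreducible since 1016 is not a perfect cube). [Q(ω):Q] = 2 (min poly x^2 + x + 1). Since Q(∛1016) ⊂ R and ω ∉ R, we have ω ∉ Q(∛1016), so x^2 + x + 1 remains irreducible over Q(∛1016) and [Q(∛1016, ω) : Q(∛1016)] = 2. By the tower law, [Q(∛1016, ω) : Q] = 3 · 2 = 6. (In fact Q(∛1016, ω) is the splitting field of x^3 - 1016 over Q.)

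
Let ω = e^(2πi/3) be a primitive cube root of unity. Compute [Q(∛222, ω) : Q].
[Q(∛222, ω) : Q] = 6

[Q(∛222):Q] = 3 (min poly x^3 - 222, irreducible since 222 is not a perfect cube). [Q(ω):Q] = 2 (min poly x^2 + x + 1). Since Q(∛222) ⊂ R and ω ∉ R, we have ω ∉ Q(∛222), so x^2 + x + 1 remains irreducible over Q(∛222) and [Q(∛222, ω) : Q(∛222)] = 2. By the tower law, [Q(∛222, ω) : Q] = 3 · 2 = 6. (In fact Q(∛222, ω) is the splitting field of x^3 - 222 over Q.)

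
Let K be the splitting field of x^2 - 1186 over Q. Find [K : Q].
[K : Q] = 2

f(x) = x^2 - 1186 factors as (x - √1186)(x + √1186). The splitting field is K = Q(√1186). Since 1186 is squarefree and > 1, it is not a perfect square, so x^2 - 1186 is irreducible over Q and [Q(√1186) : Q] = 2. Hence [K : Q] = 2.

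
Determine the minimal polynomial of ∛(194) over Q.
m_α(x) = x^3 - 194

α satisfies α^3 = 194, so x^3 - 194 annihilates α. By the rational root test, a rational root p/q (in lowest terms) of x^3 - 194 would satisfy p^3 = 194 q^3, forcing q = 1 and p^3 = 194; but 194 is not a perfect cube, contradiction. A monic cubic over Q with no rational root is irreducible (any nontrivial factorization would include a linear factor). Hence x^3 - 194 is the minimal polynomial of α, and in particular [Q(α):Q] = 3.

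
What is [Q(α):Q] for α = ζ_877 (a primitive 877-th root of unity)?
[Q(α):Q] = 876

The minimal polynomial of ζ_877 over Q is the 877-th cyclotomic polynomial Φ_877(x), which is irreducible over Q and has degree φ(877) = 876. Hence [Q(α):Q] = φ(877) = 876.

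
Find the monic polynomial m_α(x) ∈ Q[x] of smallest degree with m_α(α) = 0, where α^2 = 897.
m_α(x) = x^2 - 897

α satisfies α^2 - 897 = 0, so x^2 - 897 annihilates α. Since d = 897 is squarefree and ≠ 1, it is not a perfect square in Q, so x^2 - 897 has no rational root and is therefore irreducible over Q (a degree-2 polynomial over a field is irreducible iff it has no root). Hence m_α(x) = x^2 - 897.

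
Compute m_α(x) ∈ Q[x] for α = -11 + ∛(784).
m_α(x) = x^3 + 33x^2 + 363x + 547

Set β = α + 11 = ∛(784), so β^3 = 784. Then (α + 11)^3 - 784 = 0, i.e. α is a root of g(x) = (x + 11)^3 - 784 = x^3 + 33x^2 + 363x + 547. Since g(x) = h(x + 11) where h(x) = x^3 - 784, and h is irreducible over Q (because 784 is not a perfect cube, so h has no rational root, and a monic cubic with no rational root is irreducible), g is also irreducible (irreducibility is preserved under the substitution x → x + 11). Hence m_α(x) = x^3 + 33x^2 + 363x + 547.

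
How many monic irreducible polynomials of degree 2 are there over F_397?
There are 78606 monic irreducible polynomials of degree 2 over F_397

Each element of F_{397^2} that lies in no proper subfield is a root of exactly one monic irreducible of degree 2 over F_397, and each such polynomial has 2 distinct roots in F_{397^2}. By Möbius inversion the count is N_397(2) = (1/2) Σ_{d|2} μ(2/d) · 397^d = (1/2)(μ(2)·397^1 + μ(1)·397^2) = 157212/2 = 78606.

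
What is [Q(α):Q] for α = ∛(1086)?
[Q(α):Q] = 3

The minimal polynomial of α is x^3 - 1086, irreducible over Q since 1086 is not a perfect cube (so x^3 - 1086 has no rational root). Hence [Q(α):Q] = deg(m_α) = 3.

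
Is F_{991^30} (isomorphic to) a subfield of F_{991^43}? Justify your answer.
No: F_{991^30} is not a subfield of F_{991^43}

F_{p^m} embeds in F_{p^n} iff m | n. Here 30 ∤ 43 (since 43 = 1·30 + 13 with remainder 13 ≠ 0), so F_{991^30} is not a subfield of F_{991^43}. Equivalently: if it were, the tower law would give 30 = [F_{991^30}:F_991] dividing [F_{991^43}:F_991] = 43, contradiction.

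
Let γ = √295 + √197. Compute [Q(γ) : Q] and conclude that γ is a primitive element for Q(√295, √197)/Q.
[Q(γ) : Q] = 4 (equivalently, Q(γ) = Q(√295, √197))

Obviously Q(γ) ⊆ Q(√295, √197), and [Q(√295, √197):Q] = 4 (since 295, 197 are distinct squarefree integers > 1 with 58115 not a perfect square). To show equality we compute the minimal polynomial of γ. From γ = √295 + √197: γ^2 = 295 + 2√(58115) + 197 = 492 + 2√(58115), so γ^2 - 492 = 2√(58115); squaring, (γ^2 - 492)^2 = 4·58115, i.e. γ^4 - 984γ^2 + 242064 - 232460 = 0, i.e. γ^4 - 984γ^2 + 9604 = 0. So γ is a root of x^4 - 984x^2 + 9604. This polynomial is irreducible over Q: it has no rational root (each ±√295 ± √197 is irrational), and any factorization into two quadratics over Q would force √(58115) ∈ Q (pairing opposite roots) or √295, √197 ∈ Q (other pairings), all impossible. Hence [Q(γ):Q] = 4 = [Q(√295, √197):Q], so Q(γ) = Q(√295, √197).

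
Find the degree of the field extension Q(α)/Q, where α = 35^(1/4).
[Q(α):Q] = 4

α is a root of x^4 - 35. By Eisenstein's criterion at the prime p = 5 (which divides the constant term 35 but p^2 = 25 does not, since 35 is squarefree), x^4 - 35 is irreducible over Q. Hence [Q(α):Q] = 4.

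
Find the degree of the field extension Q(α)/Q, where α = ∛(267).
[Q(α):Q] = 3

The minimal polynomial of α is x^3 - 267, irreducible over Q since 267 is not a perfect cube (so x^3 - 267 has no rational root). Hence [Q(α):Q] = deg(m_α) = 3.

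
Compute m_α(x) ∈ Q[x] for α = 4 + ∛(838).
m_α(x) = x^3 - 12x^2 + 48x - 902

Set β = α - 4 = ∛(838), so β^3 = 838. Then (α - 4)^3 - 838 = 0, i.e. α is a root of g(x) = (x - 4)^3 - 838 = x^3 - 12x^2 + 48x - 902. Since g(x) = h(x - 4) where h(x) = x^3 - 838, and h is irreducible over Q (because 838 is not a perfect cube, so h has no rational root, and a monic cubic with no rational root is irreducible), g is also irreducible (irreducibility is preserved under the substitution x → x - 4). Hence m_α(x) = x^3 - 12x^2 + 48x - 902.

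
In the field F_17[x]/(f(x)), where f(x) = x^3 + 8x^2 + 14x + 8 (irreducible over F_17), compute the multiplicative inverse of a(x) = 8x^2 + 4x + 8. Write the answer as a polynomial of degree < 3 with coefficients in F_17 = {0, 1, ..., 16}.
a(x)^(-1) ≡ x^2 + 13x + 8 (mod f(x))

Since f is irreducible over F_17, F_17[x]/(f) is a field and a(x) ≠ 0 has an inverse. Apply the extended Euclidean algorithm to f(x) and a(x) in F_17[x]: f(x) = (15x + 2)·a(x) + (5x + 9);  a(x) = (5x + 2)·(5x + 9) + (7). The last nonzero remainder is the constant 7 = gcd(f, a) in F_17. Back-substituting through the division chain expresses 7 = s(x)·a(x) + t(x)·f(x) with s(x) ≡ 7x^2 + 6x + 5 (mod f), so (7x^2 + 6x + 5)·a(x) ≡ 7 (mod f). Multiplying by 7^(-1) ≡ 5 in F_17 gives a(x)^(-1) ≡ 5·(7x^2 + 6x + 5) ≡ x^2 + 13x + 8 (mod f). Check: (8x^2 + 4x + 8)·(x^2 + 13x + 8) = 8x^4 + 6x^3 + 5x^2 + 13 ≡ 1 (mod x^3 + 8x^2 + 14x + 8).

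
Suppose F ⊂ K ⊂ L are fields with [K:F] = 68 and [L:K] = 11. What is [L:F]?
[L:F] = 748

The tower law says that for any tower of field extensions F ⊂ K ⊂ L with finite degrees, [L:F] = [L:K] · [K:F]. Here this gives [L:F] = 11 · 68 = 748.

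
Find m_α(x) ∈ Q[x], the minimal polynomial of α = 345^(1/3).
m_α(x) = x^3 - 345

α satisfies α^3 = 345, so x^3 - 345 annihilates α. By the rational root test, a rational root p/q (in lowest terms) of x^3 - 345 would satisfy p^3 = 345 q^3, forcing q = 1 and p^3 = 345; but 345 is not a perfect cube, contradiction. A monic cubic over Q with no rational root is irreducible (any nontrivial factorization would include a linear factor). Hence x^3 - 345 is the minimal polynomial of α, and in particular [Q(α):Q] = 3.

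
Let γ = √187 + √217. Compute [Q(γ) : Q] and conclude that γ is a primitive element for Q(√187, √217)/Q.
[Q(γ) : Q] = 4 (equivalently, Q(γ) = Q(√187, √217))

Obviously Q(γ) ⊆ Q(√187, √217), and [Q(√187, √217):Q] = 4 (since 187, 217 are distinct squarefree integers > 1 with 40579 not a perfect square). To show equality we compute the minimal polynomial of γ. From γ = √187 + √217: γ^2 = 187 + 2√(40579) + 217 = 404 + 2√(40579), so γ^2 - 404 = 2√(40579); squaring, (γ^2 - 404)^2 = 4·40579, i.e. γ^4 - 808γ^2 + 163216 - 162316 = 0, i.e. γ^4 - 808γ^2 + 900 = 0. So γ is a root of x^4 - 808x^2 + 900. This polynomial is irreducible over Q: it has no rational root (each ±√187 ± √217 is irrational), and any factorization into two quadratics over Q would force √(40579) ∈ Q (pairing opposite roots) or √187, √217 ∈ Q (other pairings), all impossible. Hence [Q(γ):Q] = 4 = [Q(√187, √217):Q], so Q(γ) = Q(√187, √217).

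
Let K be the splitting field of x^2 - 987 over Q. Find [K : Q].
[K : Q] = 2

f(x) = x^2 - 987 factors as (x - √987)(x + √987). The splitting field is K = Q(√987). Since 987 is squarefree and > 1, it is not a perfect square, so x^2 - 987 is irreducible over Q and [Q(√987) : Q] = 2. Hence [K : Q] = 2.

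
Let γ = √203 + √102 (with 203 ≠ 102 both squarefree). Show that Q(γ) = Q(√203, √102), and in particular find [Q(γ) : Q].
[Q(γ) : Q] = 4 (equivalently, Q(γ) = Q(√203, √102))

Obviously Q(γ) ⊆ Q(√203, √102), and [Q(√203, √102):Q] = 4 (since 203, 102 are distinct squarefree integers > 1 with 20706 not a perfect square). To show equality we compute the minimal polynomial of γ. From γ = √203 + √102: γ^2 = 203 + 2√(20706) + 102 = 305 + 2√(20706), so γ^2 - 305 = 2√(20706); squaring, (γ^2 - 305)^2 = 4·20706, i.e. γ^4 - 610γ^2 + 93025 - 82824 = 0, i.e. γ^4 - 610γ^2 + 10201 = 0. So γ is a root of x^4 - 610x^2 + 10201. This polynomial is irreducible over Q: it has no rational root (each ±√203 ± √102 is irrational), and any factorization into two quadratics over Q would force √(20706) ∈ Q (pairing opposite roots) or √203, √102 ∈ Q (other pairings), all impossible. Hence [Q(γ):Q] = 4 = [Q(√203, √102):Q], so Q(γ) = Q(√203, √102).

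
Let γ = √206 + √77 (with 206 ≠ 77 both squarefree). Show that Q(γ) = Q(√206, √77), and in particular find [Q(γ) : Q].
[Q(γ) : Q] = 4 (equivalently, Q(γ) = Q(√206, √77))

Obviously Q(γ) ⊆ Q(√206, √77), and [Q(√206, √77):Q] = 4 (since 206, 77 are distinct squarefree integers > 1 with 15862 not a perfect square). To show equality we compute the minimal polynomial of γ. From γ = √206 + √77: γ^2 = 206 + 2√(15862) + 77 = 283 + 2√(15862), so γ^2 - 283 = 2√(15862); squaring, (γ^2 - 283)^2 = 4·15862, i.e. γ^4 - 566γ^2 + 80089 - 63448 = 0, i.e. γ^4 - 566γ^2 + 16641 = 0. So γ is a root of x^4 - 566x^2 + 16641. This polynomial is irreducible over Q: it has no rational root (each ±√206 ± √77 is irrational), and any factorization into two quadratics over Q would force √(15862) ∈ Q (pairing opposite roots) or √206, √77 ∈ Q (other pairings), all impossible. Hence [Q(γ):Q] = 4 = [Q(√206, √77):Q], so Q(γ) = Q(√206, √77).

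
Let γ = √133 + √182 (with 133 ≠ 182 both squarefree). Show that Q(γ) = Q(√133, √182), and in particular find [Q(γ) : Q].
[Q(γ) : Q] = 4 (equivalently, Q(γ) = Q(√133, √182))

Obviously Q(γ) ⊆ Q(√133, √182), and [Q(√133, √182):Q] = 4 (since 133, 182 are distinct squarefree integers > 1 with 24206 not a perfect square). To show equality we compute the minimal polynomial of γ. From γ = √133 + √182: γ^2 = 133 + 2√(24206) + 182 = 315 + 2√(24206), so γ^2 - 315 = 2√(24206); squaring, (γ^2 - 315)^2 = 4·24206, i.e. γ^4 - 630γ^2 + 99225 - 96824 = 0, i.e. γ^4 - 630γ^2 + 2401 = 0. So γ is a root of x^4 - 630x^2 + 2401. This polynomial is irreducible over Q: it has no rational root (each ±√133 ± √182 is irrational), and any factorization into two quadratics over Q would force √(24206) ∈ Q (pairing opposite roots) or √133, √182 ∈ Q (other pairings), all impossible. Hence [Q(γ):Q] = 4 = [Q(√133, √182):Q], so Q(γ) = Q(√133, √182).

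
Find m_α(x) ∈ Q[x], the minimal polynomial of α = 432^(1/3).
m_α(x) = x^3 - 432

α satisfies α^3 = 432, so x^3 - 432 annihilates α. By the rational root test, a rational root p/q (in lowest terms) of x^3 - 432 would satisfy p^3 = 432 q^3, forcing q = 1 and p^3 = 432; but 432 is not a perfect cube, contradiction. A monic cubic over Q with no rational root is irreducible (any nontrivial factorization would include a linear factor). Hence x^3 - 432 is the minimal polynomial of α, and in particular [Q(α):Q] = 3.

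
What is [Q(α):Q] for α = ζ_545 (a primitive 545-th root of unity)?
[Q(α):Q] = 432

The minimal polynomial of ζ_545 over Q is the 545-th cyclotomic polynomial Φ_545(x), which is irreducible over Q and has degree φ(545) = 432. Hence [Q(α):Q] = φ(545) = 432.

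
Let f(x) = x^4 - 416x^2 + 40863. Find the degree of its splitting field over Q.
[K : Q] = 4

Solving the quadratic in x^2: x^2 = (416 ± √(416^2 - 4·40863))/2 = (416 ± √9604)/2 = (416 ± 98)/2, giving x^2 = 159 or x^2 = 257. So f(x) = (x^2 - 159)(x^2 - 257) and the roots of f are ±√159, ±√257. Hence the splitting field is K = Q(√159, √257). Since 159 and 257 are distinct squarefree integers > 1, their product 40863 is not a perfect square, so √257 ∉ Q(√159). By the tower law [K:Q] = [Q(√159,√257):Q(√159)] · [Q(√159):Q] = 2 · 2 = 4.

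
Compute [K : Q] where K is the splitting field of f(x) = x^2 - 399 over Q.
[K : Q] = 2

f(x) = x^2 - 399 factors as (x - √399)(x + √399). The splitting field is K = Q(√399). Since 399 is squarefree and > 1, it is not a perfect square, so x^2 - 399 is irreducible over Q and [Q(√399) : Q] = 2. Hence [K : Q] = 2.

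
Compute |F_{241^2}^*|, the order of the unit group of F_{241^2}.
|F_{241^2}^*| = 58080

F_{241^2} has 241^2 = 58081 elements; its multiplicative group consists of all nonzero elements, so |F_{241^2}^*| = 58081 - 1 = 58080. (It is cyclic since any finite subgroup of the multiplicative group of a field is cyclic.)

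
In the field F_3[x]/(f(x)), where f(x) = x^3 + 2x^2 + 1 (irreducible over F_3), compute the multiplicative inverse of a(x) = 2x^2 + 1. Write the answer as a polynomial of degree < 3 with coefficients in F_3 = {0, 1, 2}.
a(x)^(-1) ≡ x^2 + 2x + 1 (mod f(x))

Since f is irreducible over F_3, F_3[x]/(f) is a field and a(x) ≠ 0 has an inverse. Apply the extended Euclidean algorithm to f(x) and a(x) in F_3[x]: f(x) = (2x + 1)·a(x) + (x);  a(x) = (2x)·(x) + (1). The last nonzero remainder is the constant 1 = gcd(f, a) in F_3. Back-substituting through the division chain expresses 1 = s(x)·a(x) + t(x)·f(x) with s(x) ≡ x^2 + 2x + 1 (mod f), so a(x)^(-1) ≡ s(x) = x^2 + 2x + 1 (mod f). Check: (2x^2 + 1)·(x^2 + 2x + 1) = 2x^4 + x^3 + 2x + 1 ≡ 1 (mod x^3 + 2x^2 + 1).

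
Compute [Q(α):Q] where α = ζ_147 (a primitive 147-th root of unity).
[Q(α):Q] = 84

The minimal polynomial of ζ_147 over Q is the 147-th cyclotomic polynomial Φ_147(x), which is irreducible over Q and has degree φ(147) = 84. Hence [Q(α):Q] = φ(147) = 84.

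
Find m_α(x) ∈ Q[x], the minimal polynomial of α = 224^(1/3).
m_α(x) = x^3 - 224

α satisfies α^3 = 224, so x^3 - 224 annihilates α. By the rational root test, a rational root p/q (in lowest terms) of x^3 - 224 would satisfy p^3 = 224 q^3, forcing q = 1 and p^3 = 224; but 224 is not a perfect cube, contradiction. A monic cubic over Q with no rational root is irreducible (any nontrivial factorization would include a linear factor). Hence x^3 - 224 is the minimal polynomial of α, and in particular [Q(α):Q] = 3.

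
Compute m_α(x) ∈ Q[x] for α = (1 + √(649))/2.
m_α(x) = x^2 - x - 162

From 2α - 1 = √(649), squaring gives (2α - 1)^2 = 649, i.e. 4α^2 - 4α + 1 = 649, so α^2 - α + (1 - 649)/4 = 0. Since 649 ≡ 1 (mod 4), (1 - 649)/4 = -162 ∈ Z. The polynomial x^2 - x - 162 has discriminant 1 - 4·(-162) = 649, which is not a perfect square in Q (d = 649 is squarefree and ≠ 1), so x^2 - x - 162 is irreducible over Q. It is the minimal polynomial of α.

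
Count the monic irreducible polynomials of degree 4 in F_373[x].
There are 4839184878 monic irreducible polynomials of degree 4 over F_373

Each element of F_{373^4} that lies in no proper subfield is a root of exactly one monic irreducible of degree 4 over F_373, and each such polynomial has 4 distinct roots in F_{373^4}. By Möbius inversion the count is N_373(4) = (1/4) Σ_{d|4} μ(4/d) · 373^d = (1/4)(μ(4)·373^1 + μ(2)·373^2 + μ(1)·373^4) = 19356739512/4 = 4839184878.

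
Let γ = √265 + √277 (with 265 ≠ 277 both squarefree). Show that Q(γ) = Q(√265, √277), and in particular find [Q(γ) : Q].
[Q(γ) : Q] = 4 (equivalently, Q(γ) = Q(√265, √277))

Obviously Q(γ) ⊆ Q(√265, √277), and [Q(√265, √277):Q] = 4 (since 265, 277 are distinct squarefree integers > 1 with 73405 not a perfect square). To show equality we compute the minimal polynomial of γ. From γ = √265 + √277: γ^2 = 265 + 2√(73405) + 277 = 542 + 2√(73405), so γ^2 - 542 = 2√(73405); squaring, (γ^2 - 542)^2 = 4·73405, i.e. γ^4 - 1084γ^2 + 293764 - 293620 = 0, i.e. γ^4 - 1084γ^2 + 144 = 0. So γ is a root of x^4 - 1084x^2 + 144. This polynomial is irreducible over Q: it has no rational root (each ±√265 ± √277 is irrational), and any factorization into two quadratics over Q would force √(73405) ∈ Q (pairing opposite roots) or √265, √277 ∈ Q (other pairings), all impossible. Hence [Q(γ):Q] = 4 = [Q(√265, √277):Q], so Q(γ) = Q(√265, √277).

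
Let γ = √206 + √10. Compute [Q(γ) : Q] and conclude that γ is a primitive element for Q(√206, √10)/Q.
[Q(γ) : Q] = 4 (equivalently, Q(γ) = Q(√206, √10))

Obviously Q(γ) ⊆ Q(√206, √10), and [Q(√206, √10):Q] = 4 (since 206, 10 are distinct squarefree integers > 1 with 2060 not a perfect square). To show equality we compute the minimal polynomial of γ. From γ = √206 + √10: γ^2 = 206 + 2√(2060) + 10 = 216 + 2√(2060), so γ^2 - 216 = 2√(2060); squaring, (γ^2 - 216)^2 = 4·2060, i.e. γ^4 - 432γ^2 + 46656 - 8240 = 0, i.e. γ^4 - 432γ^2 + 38416 = 0. So γ is a root of x^4 - 432x^2 + 38416. This polynomial is irreducible over Q: it has no rational root (each ±√206 ± √10 is irrational), and any factorization into two quadratics over Q would force √(2060) ∈ Q (pairing opposite roots) or √206, √10 ∈ Q (other pairings), all impossible. Hence [Q(γ):Q] = 4 = [Q(√206, √10):Q], so Q(γ) = Q(√206, √10).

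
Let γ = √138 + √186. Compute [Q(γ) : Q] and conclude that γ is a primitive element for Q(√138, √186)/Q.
[Q(γ) : Q] = 4 (equivalently, Q(γ) = Q(√138, √186))

Obviously Q(γ) ⊆ Q(√138, √186), and [Q(√138, √186):Q] = 4 (since 138, 186 are distinct squarefree integers > 1 with 25668 not a perfect square). To show equality we compute the minimal polynomial of γ. From γ = √138 + √186: γ^2 = 138 + 2√(25668) + 186 = 324 + 2√(25668), so γ^2 - 324 = 2√(25668); squaring, (γ^2 - 324)^2 = 4·25668, i.e. γ^4 - 648γ^2 + 104976 - 102672 = 0, i.e. γ^4 - 648γ^2 + 2304 = 0. So γ is a root of x^4 - 648x^2 + 2304. This polynomial is irreducible over Q: it has no rational root (each ±√138 ± √186 is irrational), and any factorization into two quadratics over Q would force √(25668) ∈ Q (pairing opposite roots) or √138, √186 ∈ Q (other pairings), all impossible. Hence [Q(γ):Q] = 4 = [Q(√138, √186):Q], so Q(γ) = Q(√138, √186).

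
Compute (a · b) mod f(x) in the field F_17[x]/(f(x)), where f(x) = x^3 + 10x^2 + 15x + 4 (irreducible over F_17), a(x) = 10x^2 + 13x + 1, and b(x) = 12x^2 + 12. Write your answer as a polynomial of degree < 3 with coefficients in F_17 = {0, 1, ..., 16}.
a · b ≡ 2x + 6 (mod f(x))

Multiply in F_17[x]: a(x)·b(x) = (10x^2 + 13x + 1)·(12x^2 + 12) = x^4 + 3x^3 + 13x^2 + 3x + 12. This has degree ≥ 3, so divide by f(x) over F_17: x^4 + 3x^3 + 13x^2 + 3x + 12 = (x + 10)·(x^3 + 10x^2 + 15x + 4) + (2x + 6). Hence a·b ≡ 2x + 6 (mod f). (F_17[x]/(f) is a field with 17^3 = 4913 elements since f is irreducible of degree 3.)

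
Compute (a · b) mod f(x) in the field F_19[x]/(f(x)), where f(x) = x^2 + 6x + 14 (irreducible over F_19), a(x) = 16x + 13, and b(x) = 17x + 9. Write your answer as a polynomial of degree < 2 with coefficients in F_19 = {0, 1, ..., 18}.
a · b ≡ 6x + 14 (mod f(x))

Multiply in F_19[x]: a(x)·b(x) = (16x + 13)·(17x + 9) = 6x^2 + 4x + 3. This has degree ≥ 2, so divide by f(x) over F_19: 6x^2 + 4x + 3 = (6)·(x^2 + 6x + 14) + (6x + 14). Hence a·b ≡ 6x + 14 (mod f). (F_19[x]/(f) is a field with 19^2 = 361 elements since f is irreducible of degree 2.)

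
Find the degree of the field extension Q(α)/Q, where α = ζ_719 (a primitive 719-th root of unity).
[Q(α):Q] = 718

The minimal polynomial of ζ_719 over Q is the 719-th cyclotomic polynomial Φ_719(x), which is irreducible over Q and has degree φ(719) = 718. Hence [Q(α):Q] = φ(719) = 718.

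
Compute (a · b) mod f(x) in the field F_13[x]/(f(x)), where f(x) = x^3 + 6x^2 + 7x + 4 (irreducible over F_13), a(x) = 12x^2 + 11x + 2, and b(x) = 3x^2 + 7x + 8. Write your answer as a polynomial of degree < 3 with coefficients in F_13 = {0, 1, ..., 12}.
a · b ≡ x^2 + x + 9 (mod f(x))

Multiply in F_13[x]: a(x)·b(x) = (12x^2 + 11x + 2)·(3x^2 + 7x + 8) = 10x^4 + 10x^2 + 11x + 3. This has degree ≥ 3, so divide by f(x) over F_13: 10x^4 + 10x^2 + 11x + 3 = (10x + 5)·(x^3 + 6x^2 + 7x + 4) + (x^2 + x + 9). Hence a·b ≡ x^2 + x + 9 (mod f). (F_13[x]/(f) is a field with 13^3 = 2197 elements since f is irreducible of degree 3.)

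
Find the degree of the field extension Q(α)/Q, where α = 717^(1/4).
[Q(α):Q] = 4

α is a root of x^4 - 717. By Eisenstein's criterion at the prime p = 3 (which divides the constant term 717 but p^2 = 9 does not, since 717 is squarefree), x^4 - 717 is irreducible over Q. Hence [Q(α):Q] = 4.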